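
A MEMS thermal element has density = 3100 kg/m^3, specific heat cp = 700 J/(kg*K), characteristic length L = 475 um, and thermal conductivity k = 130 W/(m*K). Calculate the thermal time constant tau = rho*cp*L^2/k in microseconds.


Step 1: Convert L to m: L = 475e-6 m
Step 2: L^2 = (475e-6)^2 = 2.25625e-07 m^2
Step 3: tau = 3100 * 700 * 2.25625e-07 / 130 = 3.76620192e-03 s
Step 4: Convert to microseconds (multiply by 1e6).
tau = 3766.202 us


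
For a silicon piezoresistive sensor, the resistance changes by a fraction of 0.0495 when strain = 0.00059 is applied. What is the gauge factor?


Step 1: Identify values.
dR/R = 0.0495, strain = 0.00059
Step 2: GF = (dR/R) / strain = 0.0495 / 0.00059
GF = 83.9


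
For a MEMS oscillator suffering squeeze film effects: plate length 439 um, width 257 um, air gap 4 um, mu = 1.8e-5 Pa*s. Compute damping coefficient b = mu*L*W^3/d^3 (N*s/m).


Step 1: Convert to SI.
L = 439e-6 m, W = 257e-6 m, d = 4e-6 m
Step 2: W^3 = (257e-6)^3 = 1.70e-11 m^3
Step 3: d^3 = (4e-6)^3 = 6.40e-17 m^3
Step 4: b = 1.8e-5 * 439e-6 * 1.70e-11 / 6.40e-17
b = 2.10e-03 N*s/m


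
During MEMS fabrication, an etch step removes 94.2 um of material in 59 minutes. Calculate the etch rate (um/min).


Step 1: Etch rate = depth / time
Step 2: rate = 94.2 / 59
rate = 1.597 um/min


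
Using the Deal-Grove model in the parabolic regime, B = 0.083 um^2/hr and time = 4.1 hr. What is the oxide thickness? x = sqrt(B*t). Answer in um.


Step 1: Compute B*t = 0.083 * 4.1 = 0.3403
Step 2: x = sqrt(0.3403)
x = 0.583 um


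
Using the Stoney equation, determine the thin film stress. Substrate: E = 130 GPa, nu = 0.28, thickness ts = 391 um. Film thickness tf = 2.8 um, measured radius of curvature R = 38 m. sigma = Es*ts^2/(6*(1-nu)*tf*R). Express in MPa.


Step 1: Compute numerator: Es * ts^2 = 130 * 391^2 = 19874530 (GPa*um^2)
Step 2: Compute denominator (R in um): 6*(1-nu)*tf*R = 6*0.72*2.8*38e6 = 459648000.0 (um^2)
Step 3: sigma (GPa) = 19874530 / 459648000.0 = 4.3239e-02 GPa
Step 4: Convert to MPa (x1000): sigma = 43.2 MPa


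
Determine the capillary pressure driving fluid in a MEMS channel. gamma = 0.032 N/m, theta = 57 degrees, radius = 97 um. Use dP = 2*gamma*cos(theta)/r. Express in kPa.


Step 1: cos(57 deg) = 0.5446
Step 2: Convert r to m: r = 97e-6 m
Step 3: dP = 2 * 0.032 * 0.5446 / 97e-6 = 359.3 Pa
Step 4: Convert Pa to kPa (divide by 1000).
dP = 0.36 kPa


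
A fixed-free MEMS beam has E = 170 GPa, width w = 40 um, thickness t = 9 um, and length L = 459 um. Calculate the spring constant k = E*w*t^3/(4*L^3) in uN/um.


Step 1: Convert E to consistent units (1 GPa = 1000 uN/um^2).
E = 170 GPa = 170000 uN/um^2
Step 2: Compute t^3 = 9^3 = 729
Step 3: Compute L^3 = 459^3 = 96702579
Step 4: k = 170000 * 40 * 729 / (4 * 96702579)
k = 12.8156 uN/um


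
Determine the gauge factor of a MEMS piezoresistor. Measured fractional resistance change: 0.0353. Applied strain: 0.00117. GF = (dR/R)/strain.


Step 1: Identify values.
dR/R = 0.0353, strain = 0.00117
Step 2: GF = (dR/R) / strain = 0.0353 / 0.00117
GF = 30.2


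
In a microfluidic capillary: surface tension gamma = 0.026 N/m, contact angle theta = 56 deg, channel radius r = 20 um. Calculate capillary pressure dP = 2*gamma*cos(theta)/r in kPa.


Step 1: cos(56 deg) = 0.5592
Step 2: Convert r to m: r = 20e-6 m
Step 3: dP = 2 * 0.026 * 0.5592 / 20e-6 = 1453.9 Pa
Step 4: Convert Pa to kPa (divide by 1000).
dP = 1.45 kPa


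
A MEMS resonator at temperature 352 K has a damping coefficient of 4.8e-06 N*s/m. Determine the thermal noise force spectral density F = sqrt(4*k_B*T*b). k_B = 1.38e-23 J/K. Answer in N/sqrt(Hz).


Step 1: Compute 4 * k_B * T * b
= 4 * 1.38e-23 * 352 * 4.8e-06
= 9.3266e-26 N^2/Hz
Step 2: F_noise = sqrt(9.3266e-26)
F_noise = 3.05e-13 N/sqrt(Hz)


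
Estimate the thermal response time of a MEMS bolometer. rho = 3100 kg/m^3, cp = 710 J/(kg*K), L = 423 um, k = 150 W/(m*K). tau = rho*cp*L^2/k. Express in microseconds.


Step 1: Convert L to m: L = 423e-6 m
Step 2: L^2 = (423e-6)^2 = 1.78929e-07 m^2
Step 3: tau = 3100 * 710 * 1.78929e-07 / 150 = 2.62548486e-03 s
Step 4: Convert to microseconds (multiply by 1e6).
tau = 2625.485 us


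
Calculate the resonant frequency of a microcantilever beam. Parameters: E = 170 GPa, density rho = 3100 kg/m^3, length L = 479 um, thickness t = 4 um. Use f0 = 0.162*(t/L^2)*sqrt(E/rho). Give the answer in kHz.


Step 1: Convert units to SI.
t_SI = 4e-6 m, L_SI = 479e-6 m
Step 2: Calculate sqrt(E/rho).
sqrt(170e9 / 3100) = 7405.32 m/s
Step 3: Compute f0.
f0 = 0.162 * 4e-6 / (479e-6)^2 * 7405.32 = 20914.5 Hz = 20.91 kHz


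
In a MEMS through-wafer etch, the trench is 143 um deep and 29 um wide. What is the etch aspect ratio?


Step 1: AR = depth / width
Step 2: AR = 143 / 29
AR = 4.9


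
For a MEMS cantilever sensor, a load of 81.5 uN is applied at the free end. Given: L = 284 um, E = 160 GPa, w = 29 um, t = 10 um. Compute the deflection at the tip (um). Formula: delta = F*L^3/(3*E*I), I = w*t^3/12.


Step 1: Calculate the second moment of area.
I = w * t^3 / 12 = 29 * 10^3 / 12 = 2416.6667 um^4
Step 2: Convert E to consistent units (1 GPa = 1000 uN/um^2).
E = 160 GPa = 160000 uN/um^2
Step 3: Calculate tip deflection.
delta = F * L^3 / (3 * E * I)
delta = 81.5 * 284^3 / (3 * 160000 * 2416.6667)
delta = 1.6094 um


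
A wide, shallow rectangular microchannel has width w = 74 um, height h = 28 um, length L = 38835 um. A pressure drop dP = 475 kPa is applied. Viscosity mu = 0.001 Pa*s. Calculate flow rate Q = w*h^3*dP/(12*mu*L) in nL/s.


Step 1: Convert all dimensions to SI (meters).
w = 74e-6 m, h = 28e-6 m, L = 38835e-6 m, dP = 475e3 Pa
Step 2: Q = w * h^3 * dP / (12 * mu * L)
Q = 74e-6 * (28e-6)^3 * 475e3 / (12 * 0.001 * 38835e-6) = 1.6557504e-09 m^3/s
Step 3: Convert Q from m^3/s to nL/s (1 m^3 = 1e12 nL, so multiply by 1e12).
Q = 1655.75 nL/s


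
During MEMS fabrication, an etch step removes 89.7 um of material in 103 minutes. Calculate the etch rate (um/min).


Step 1: Etch rate = depth / time
Step 2: rate = 89.7 / 103
rate = 0.871 um/min


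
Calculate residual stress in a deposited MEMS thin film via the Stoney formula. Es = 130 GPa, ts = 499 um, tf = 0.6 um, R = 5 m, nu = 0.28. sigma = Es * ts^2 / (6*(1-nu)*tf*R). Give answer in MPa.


Step 1: Compute numerator: Es * ts^2 = 130 * 499^2 = 32370130 (GPa*um^2)
Step 2: Compute denominator (R in um): 6*(1-nu)*tf*R = 6*0.72*0.6*5e6 = 12960000.0 (um^2)
Step 3: sigma (GPa) = 32370130 / 12960000.0 = 2.497695e+00 GPa
Step 4: Convert to MPa (x1000): sigma = 2497.7 MPa


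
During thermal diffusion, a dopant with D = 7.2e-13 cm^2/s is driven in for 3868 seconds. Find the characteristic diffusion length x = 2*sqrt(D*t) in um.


Step 1: Compute D*t = 7.2e-13 * 3868 = 2.78496e-09 cm^2
Step 2: sqrt(D*t) = 5.27727e-05 cm
Step 3: x = 2 * 5.27727e-05 cm = 1.055454e-04 cm
Step 4: Convert to um (1 cm = 1e4 um): x = 1.055 um


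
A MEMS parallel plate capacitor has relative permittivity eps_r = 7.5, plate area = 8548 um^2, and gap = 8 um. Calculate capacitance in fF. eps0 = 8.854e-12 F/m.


Step 1: Convert area to m^2: A = 8548e-12 m^2
Step 2: Convert gap to m: d = 8e-6 m
Step 3: C = eps0 * eps_r * A / d
C = 8.854e-12 * 7.5 * 8548e-12 / 8e-6
Step 4: Convert to fF (multiply by 1e15).
C = 70.95 fF


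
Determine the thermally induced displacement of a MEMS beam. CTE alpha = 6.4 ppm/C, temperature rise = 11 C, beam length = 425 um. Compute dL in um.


Step 1: Convert CTE: alpha = 6.4 ppm/C = 6.4e-6 /C
Step 2: dL = 6.4e-6 * 11 * 425
dL = 0.0299 um


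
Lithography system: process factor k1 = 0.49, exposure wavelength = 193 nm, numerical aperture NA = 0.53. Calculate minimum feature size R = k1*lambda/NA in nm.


Step 1: Identify values: k1 = 0.49, lambda = 193 nm, NA = 0.53
Step 2: R = k1 * lambda / NA
R = 0.49 * 193 / 0.53
R = 178.4 nm


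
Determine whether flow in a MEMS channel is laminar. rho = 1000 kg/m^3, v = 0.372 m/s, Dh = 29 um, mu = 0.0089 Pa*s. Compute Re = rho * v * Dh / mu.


Step 1: Convert Dh to meters: Dh = 29e-6 m
Step 2: Re = rho * v * Dh / mu
Re = 1000 * 0.372 * 29e-6 / 0.0089
Re = 1.212
Since Re = 1.212 is below ~2300, the flow is laminar.


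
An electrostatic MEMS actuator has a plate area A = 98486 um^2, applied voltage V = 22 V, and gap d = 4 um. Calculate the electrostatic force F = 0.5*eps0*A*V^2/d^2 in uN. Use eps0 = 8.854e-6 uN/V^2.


Step 1: Identify parameters.
eps0 = 8.854e-6 uN/V^2, A = 98486 um^2, V = 22 V, d = 4 um
Step 2: Compute V^2 = 22^2 = 484
Step 3: Compute d^2 = 4^2 = 16
Step 4: F = 0.5 * 8.854e-6 * 98486 * 484 / 16
F = 13.189 uN


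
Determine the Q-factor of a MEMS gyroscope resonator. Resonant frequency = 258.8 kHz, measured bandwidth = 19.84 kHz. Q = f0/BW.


Step 1: Q = f0 / bandwidth
Step 2: Q = 258.8 / 19.84
Q = 13.0


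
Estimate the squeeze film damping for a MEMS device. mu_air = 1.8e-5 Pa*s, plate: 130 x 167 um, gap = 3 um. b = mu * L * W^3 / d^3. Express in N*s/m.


Step 1: Convert to SI.
L = 130e-6 m, W = 167e-6 m, d = 3e-6 m
Step 2: W^3 = (167e-6)^3 = 4.66e-12 m^3
Step 3: d^3 = (3e-6)^3 = 2.70e-17 m^3
Step 4: b = 1.8e-5 * 130e-6 * 4.66e-12 / 2.70e-17
b = 4.04e-04 N*s/m


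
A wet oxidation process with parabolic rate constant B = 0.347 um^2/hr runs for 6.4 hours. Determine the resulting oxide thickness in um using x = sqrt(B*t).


Step 1: Compute B*t = 0.347 * 6.4 = 2.2208
Step 2: x = sqrt(2.2208)
x = 1.49 um


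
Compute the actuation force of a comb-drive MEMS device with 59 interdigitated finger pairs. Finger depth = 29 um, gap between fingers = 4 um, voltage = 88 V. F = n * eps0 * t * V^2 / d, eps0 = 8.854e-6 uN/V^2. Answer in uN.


Step 1: Parameters: n=59, eps0=8.854e-6 uN/V^2, t=29 um, V=88 V, d=4 um
Step 2: V^2 = 7744
Step 3: F = 59 * 8.854e-6 * 29 * 7744 / 4
F = 29.329 uN


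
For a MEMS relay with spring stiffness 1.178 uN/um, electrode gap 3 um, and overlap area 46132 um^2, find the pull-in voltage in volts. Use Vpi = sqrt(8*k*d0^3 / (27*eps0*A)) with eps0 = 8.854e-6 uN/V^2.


Step 1: Compute numerator: 8 * k * d0^3 = 8 * 1.178 * 3^3 = 254.448
Step 2: Compute denominator: 27 * eps0 * A = 27 * 8.854e-6 * 46132 = 11.028224
Step 3: Vpi = sqrt(254.448 / 11.028224)
Vpi = 4.8 V


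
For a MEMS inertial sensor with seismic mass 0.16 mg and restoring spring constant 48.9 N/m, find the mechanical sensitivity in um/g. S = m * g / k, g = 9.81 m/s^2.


Step 1: Convert mass: m = 0.16 mg = 1.60e-07 kg
Step 2: S = m * g / k = 1.60e-07 * 9.81 / 48.9
Step 3: S = 3.21e-08 m/g
Step 4: Convert to um/g: S = 0.032 um/g


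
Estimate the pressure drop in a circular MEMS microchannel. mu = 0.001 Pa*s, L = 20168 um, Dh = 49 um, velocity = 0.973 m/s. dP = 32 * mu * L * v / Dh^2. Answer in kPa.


Step 1: Convert to SI: L = 20168e-6 m, Dh = 49e-6 m
Step 2: dP = 32 * 0.001 * 20168e-6 * 0.973 / (49e-6)^2
Step 3: dP = 261537.21 Pa
Step 4: Convert to kPa: dP = 261.54 kPa


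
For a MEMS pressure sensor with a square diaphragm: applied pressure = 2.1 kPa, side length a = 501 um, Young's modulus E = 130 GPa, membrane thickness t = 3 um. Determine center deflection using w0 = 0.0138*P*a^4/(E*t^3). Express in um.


Step 1: Convert pressure to compatible units (E is in GPa, so P in GPa).
P = 2.1 kPa = 2.1e-6 GPa
Step 2: Compute numerator: 0.0138 * P * a^4.
a^4 = 501^4 = 63001502001
numerator = 0.0138 * 2.1e-6 * 63001502001 = 1.82578e+03
Step 3: Compute denominator: E * t^3 = 130 * 3^3 = 3510
Step 4: w0 = numerator / denominator = 1.82578e+03 / 3510 = 0.5202 um


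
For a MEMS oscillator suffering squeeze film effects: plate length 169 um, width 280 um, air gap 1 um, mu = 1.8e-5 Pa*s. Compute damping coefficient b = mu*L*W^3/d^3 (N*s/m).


Step 1: Convert to SI.
L = 169e-6 m, W = 280e-6 m, d = 1e-6 m
Step 2: W^3 = (280e-6)^3 = 2.20e-11 m^3
Step 3: d^3 = (1e-6)^3 = 1.00e-18 m^3
Step 4: b = 1.8e-5 * 169e-6 * 2.20e-11 / 1.00e-18
b = 6.68e-02 N*s/m


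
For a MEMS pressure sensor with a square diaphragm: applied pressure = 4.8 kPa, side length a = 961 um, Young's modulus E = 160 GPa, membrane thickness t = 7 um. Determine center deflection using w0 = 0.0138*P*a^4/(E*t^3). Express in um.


Step 1: Convert pressure to compatible units (E is in GPa, so P in GPa).
P = 4.8 kPa = 4.8e-6 GPa
Step 2: Compute numerator: 0.0138 * P * a^4.
a^4 = 961^4 = 852891037441
numerator = 0.0138 * 4.8e-6 * 852891037441 = 5.64955e+04
Step 3: Compute denominator: E * t^3 = 160 * 7^3 = 54880
Step 4: w0 = numerator / denominator = 5.64955e+04 / 54880 = 1.0294 um


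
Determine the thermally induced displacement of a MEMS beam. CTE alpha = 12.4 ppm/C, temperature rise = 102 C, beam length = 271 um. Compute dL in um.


Step 1: Convert CTE: alpha = 12.4 ppm/C = 12.4e-6 /C
Step 2: dL = 12.4e-6 * 102 * 271
dL = 0.3428 um


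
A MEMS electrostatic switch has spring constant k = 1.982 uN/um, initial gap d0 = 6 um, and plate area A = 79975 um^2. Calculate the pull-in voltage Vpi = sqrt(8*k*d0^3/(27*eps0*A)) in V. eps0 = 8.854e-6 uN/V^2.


Step 1: Compute numerator: 8 * k * d0^3 = 8 * 1.982 * 6^3 = 3424.896
Step 2: Compute denominator: 27 * eps0 * A = 27 * 8.854e-6 * 79975 = 19.118664
Step 3: Vpi = sqrt(3424.896 / 19.118664)
Vpi = 13.38 V


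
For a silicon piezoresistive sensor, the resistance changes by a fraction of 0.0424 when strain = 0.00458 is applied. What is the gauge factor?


Step 1: Identify values.
dR/R = 0.0424, strain = 0.00458
Step 2: GF = (dR/R) / strain = 0.0424 / 0.00458
GF = 9.3


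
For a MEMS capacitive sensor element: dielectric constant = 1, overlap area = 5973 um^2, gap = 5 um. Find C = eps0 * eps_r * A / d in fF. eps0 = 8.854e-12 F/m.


Step 1: Convert area to m^2: A = 5973e-12 m^2
Step 2: Convert gap to m: d = 5e-6 m
Step 3: C = eps0 * eps_r * A / d
C = 8.854e-12 * 1 * 5973e-12 / 5e-6
Step 4: Convert to fF (multiply by 1e15).
C = 10.58 fF


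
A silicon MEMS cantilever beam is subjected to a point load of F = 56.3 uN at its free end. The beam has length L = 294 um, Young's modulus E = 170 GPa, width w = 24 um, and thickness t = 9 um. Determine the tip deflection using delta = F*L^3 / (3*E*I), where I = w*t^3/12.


Step 1: Calculate the second moment of area.
I = w * t^3 / 12 = 24 * 9^3 / 12 = 1458.0 um^4
Step 2: Convert E to consistent units (1 GPa = 1000 uN/um^2).
E = 170 GPa = 170000 uN/um^2
Step 3: Calculate tip deflection.
delta = F * L^3 / (3 * E * I)
delta = 56.3 * 294^3 / (3 * 170000 * 1458.0)
delta = 1.9241 um


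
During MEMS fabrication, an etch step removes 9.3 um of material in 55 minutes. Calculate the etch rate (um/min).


Step 1: Etch rate = depth / time
Step 2: rate = 9.3 / 55
rate = 0.169 um/min


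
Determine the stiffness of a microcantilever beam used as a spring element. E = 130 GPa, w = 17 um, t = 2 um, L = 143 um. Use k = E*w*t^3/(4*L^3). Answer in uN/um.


Step 1: Convert E to consistent units (1 GPa = 1000 uN/um^2).
E = 130 GPa = 130000 uN/um^2
Step 2: Compute t^3 = 2^3 = 8
Step 3: Compute L^3 = 143^3 = 2924207
Step 4: k = 130000 * 17 * 8 / (4 * 2924207)
k = 1.5115 uN/um


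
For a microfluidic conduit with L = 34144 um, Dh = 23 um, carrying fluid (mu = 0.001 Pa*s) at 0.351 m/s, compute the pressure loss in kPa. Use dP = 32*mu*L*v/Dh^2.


Step 1: Convert to SI: L = 34144e-6 m, Dh = 23e-6 m
Step 2: dP = 32 * 0.001 * 34144e-6 * 0.351 / (23e-6)^2
Step 3: dP = 724962.96 Pa
Step 4: Convert to kPa: dP = 724.96 kPa


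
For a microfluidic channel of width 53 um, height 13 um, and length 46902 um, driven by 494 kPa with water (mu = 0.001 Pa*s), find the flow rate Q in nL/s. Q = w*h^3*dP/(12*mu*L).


Step 1: Convert all dimensions to SI (meters).
w = 53e-6 m, h = 13e-6 m, L = 46902e-6 m, dP = 494e3 Pa
Step 2: Q = w * h^3 * dP / (12 * mu * L)
Q = 53e-6 * (13e-6)^3 * 494e3 / (12 * 0.001 * 46902e-6) = 1.0220221e-10 m^3/s
Step 3: Convert Q from m^3/s to nL/s (1 m^3 = 1e12 nL, so multiply by 1e12).
Q = 102.202 nL/s


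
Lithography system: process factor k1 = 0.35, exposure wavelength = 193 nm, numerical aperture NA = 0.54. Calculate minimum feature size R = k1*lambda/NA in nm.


Step 1: Identify values: k1 = 0.35, lambda = 193 nm, NA = 0.54
Step 2: R = k1 * lambda / NA
R = 0.35 * 193 / 0.54
R = 125.1 nm


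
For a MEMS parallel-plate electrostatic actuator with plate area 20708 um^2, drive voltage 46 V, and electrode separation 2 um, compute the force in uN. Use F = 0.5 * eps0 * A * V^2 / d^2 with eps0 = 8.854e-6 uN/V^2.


Step 1: Identify parameters.
eps0 = 8.854e-6 uN/V^2, A = 20708 um^2, V = 46 V, d = 2 um
Step 2: Compute V^2 = 46^2 = 2116
Step 3: Compute d^2 = 2^2 = 4
Step 4: F = 0.5 * 8.854e-6 * 20708 * 2116 / 4
F = 48.496 uN


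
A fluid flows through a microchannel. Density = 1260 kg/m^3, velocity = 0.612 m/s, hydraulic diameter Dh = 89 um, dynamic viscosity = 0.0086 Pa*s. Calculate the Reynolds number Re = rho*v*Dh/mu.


Step 1: Convert Dh to meters: Dh = 89e-6 m
Step 2: Re = rho * v * Dh / mu
Re = 1260 * 0.612 * 89e-6 / 0.0086
Re = 7.98


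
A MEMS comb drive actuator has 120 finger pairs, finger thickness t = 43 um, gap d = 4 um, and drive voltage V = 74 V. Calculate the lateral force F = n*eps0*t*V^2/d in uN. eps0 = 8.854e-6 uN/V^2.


Step 1: Parameters: n=120, eps0=8.854e-6 uN/V^2, t=43 um, V=74 V, d=4 um
Step 2: V^2 = 5476
Step 3: F = 120 * 8.854e-6 * 43 * 5476 / 4
F = 62.545 uN


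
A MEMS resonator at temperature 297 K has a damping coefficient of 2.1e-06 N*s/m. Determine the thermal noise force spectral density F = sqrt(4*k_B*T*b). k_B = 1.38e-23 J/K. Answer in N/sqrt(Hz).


Step 1: Compute 4 * k_B * T * b
= 4 * 1.38e-23 * 297 * 2.1e-06
= 3.4428e-26 N^2/Hz
Step 2: F_noise = sqrt(3.4428e-26)
F_noise = 1.86e-13 N/sqrt(Hz)


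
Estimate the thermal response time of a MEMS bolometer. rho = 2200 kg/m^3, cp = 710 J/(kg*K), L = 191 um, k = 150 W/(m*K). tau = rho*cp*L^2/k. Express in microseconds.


Step 1: Convert L to m: L = 191e-6 m
Step 2: L^2 = (191e-6)^2 = 3.6481e-08 m^2
Step 3: tau = 2200 * 710 * 3.6481e-08 / 150 = 3.7988881e-04 s
Step 4: Convert to microseconds (multiply by 1e6).
tau = 379.889 us


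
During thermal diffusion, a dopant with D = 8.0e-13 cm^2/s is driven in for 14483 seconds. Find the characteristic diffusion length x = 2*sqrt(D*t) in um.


Step 1: Compute D*t = 8.0e-13 * 14483 = 1.15864e-08 cm^2
Step 2: sqrt(D*t) = 1.0764e-04 cm
Step 3: x = 2 * 1.0764e-04 cm = 2.1528e-04 cm
Step 4: Convert to um (1 cm = 1e4 um): x = 2.153 um


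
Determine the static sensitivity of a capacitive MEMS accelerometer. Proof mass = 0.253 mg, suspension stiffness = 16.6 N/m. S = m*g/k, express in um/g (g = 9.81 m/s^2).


Step 1: Convert mass: m = 0.253 mg = 2.53e-07 kg
Step 2: S = m * g / k = 2.53e-07 * 9.81 / 16.6
Step 3: S = 1.50e-07 m/g
Step 4: Convert to um/g: S = 0.15 um/g


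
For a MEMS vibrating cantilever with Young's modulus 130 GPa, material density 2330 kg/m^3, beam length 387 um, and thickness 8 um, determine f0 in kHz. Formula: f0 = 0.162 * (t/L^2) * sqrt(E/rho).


Step 1: Convert units to SI.
t_SI = 8e-6 m, L_SI = 387e-6 m
Step 2: Calculate sqrt(E/rho).
sqrt(130e9 / 2330) = 7469.54 m/s
Step 3: Compute f0.
f0 = 0.162 * 8e-6 / (387e-6)^2 * 7469.54 = 64636.4 Hz = 64.64 kHz


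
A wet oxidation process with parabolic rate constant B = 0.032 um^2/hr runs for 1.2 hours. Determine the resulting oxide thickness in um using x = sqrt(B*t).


Step 1: Compute B*t = 0.032 * 1.2 = 0.0384
Step 2: x = sqrt(0.0384)
x = 0.196 um


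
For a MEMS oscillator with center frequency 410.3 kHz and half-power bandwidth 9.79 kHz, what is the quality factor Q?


Step 1: Q = f0 / bandwidth
Step 2: Q = 410.3 / 9.79
Q = 41.9


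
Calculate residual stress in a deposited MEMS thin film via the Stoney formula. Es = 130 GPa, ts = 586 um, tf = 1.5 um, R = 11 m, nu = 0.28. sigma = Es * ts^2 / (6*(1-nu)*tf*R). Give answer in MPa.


Step 1: Compute numerator: Es * ts^2 = 130 * 586^2 = 44641480 (GPa*um^2)
Step 2: Compute denominator (R in um): 6*(1-nu)*tf*R = 6*0.72*1.5*11e6 = 71280000.0 (um^2)
Step 3: sigma (GPa) = 44641480 / 71280000.0 = 6.26283e-01 GPa
Step 4: Convert to MPa (x1000): sigma = 626.3 MPa


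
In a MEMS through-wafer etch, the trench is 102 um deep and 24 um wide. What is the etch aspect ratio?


Step 1: AR = depth / width
Step 2: AR = 102 / 24
AR = 4.3


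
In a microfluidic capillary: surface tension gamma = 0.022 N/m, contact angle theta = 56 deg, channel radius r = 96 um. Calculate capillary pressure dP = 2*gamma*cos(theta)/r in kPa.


Step 1: cos(56 deg) = 0.5592
Step 2: Convert r to m: r = 96e-6 m
Step 3: dP = 2 * 0.022 * 0.5592 / 96e-6 = 256.3 Pa
Step 4: Convert Pa to kPa (divide by 1000).
dP = 0.26 kPa


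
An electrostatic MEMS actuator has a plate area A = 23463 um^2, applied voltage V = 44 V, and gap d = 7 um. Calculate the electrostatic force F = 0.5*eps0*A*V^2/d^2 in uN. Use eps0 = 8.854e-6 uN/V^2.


Step 1: Identify parameters.
eps0 = 8.854e-6 uN/V^2, A = 23463 um^2, V = 44 V, d = 7 um
Step 2: Compute V^2 = 44^2 = 1936
Step 3: Compute d^2 = 7^2 = 49
Step 4: F = 0.5 * 8.854e-6 * 23463 * 1936 / 49
F = 4.104 uN


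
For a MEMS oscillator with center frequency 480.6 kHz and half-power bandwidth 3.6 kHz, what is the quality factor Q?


Step 1: Q = f0 / bandwidth
Step 2: Q = 480.6 / 3.6
Q = 133.5


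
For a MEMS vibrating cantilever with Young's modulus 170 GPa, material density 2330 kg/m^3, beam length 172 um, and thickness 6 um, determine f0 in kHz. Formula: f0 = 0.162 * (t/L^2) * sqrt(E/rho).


Step 1: Convert units to SI.
t_SI = 6e-6 m, L_SI = 172e-6 m
Step 2: Calculate sqrt(E/rho).
sqrt(170e9 / 2330) = 8541.74 m/s
Step 3: Compute f0.
f0 = 0.162 * 6e-6 / (172e-6)^2 * 8541.74 = 280644.0 Hz = 280.64 kHz


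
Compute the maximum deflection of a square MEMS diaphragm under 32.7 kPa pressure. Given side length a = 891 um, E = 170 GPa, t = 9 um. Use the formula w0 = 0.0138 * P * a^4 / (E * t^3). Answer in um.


Step 1: Convert pressure to compatible units (E is in GPa, so P in GPa).
P = 32.7 kPa = 32.7e-6 GPa
Step 2: Compute numerator: 0.0138 * P * a^4.
a^4 = 891^4 = 630247042161
numerator = 0.0138 * 32.7e-6 * 630247042161 = 2.844053e+05
Step 3: Compute denominator: E * t^3 = 170 * 9^3 = 123930
Step 4: w0 = numerator / denominator = 2.844053e+05 / 123930 = 2.2949 um


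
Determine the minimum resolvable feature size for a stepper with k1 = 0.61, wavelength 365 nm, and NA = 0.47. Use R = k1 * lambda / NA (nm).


Step 1: Identify values: k1 = 0.61, lambda = 365 nm, NA = 0.47
Step 2: R = k1 * lambda / NA
R = 0.61 * 365 / 0.47
R = 473.7 nm


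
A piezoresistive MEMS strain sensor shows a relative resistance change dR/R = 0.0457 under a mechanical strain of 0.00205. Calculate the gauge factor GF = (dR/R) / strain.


Step 1: Identify values.
dR/R = 0.0457, strain = 0.00205
Step 2: GF = (dR/R) / strain = 0.0457 / 0.00205
GF = 22.3


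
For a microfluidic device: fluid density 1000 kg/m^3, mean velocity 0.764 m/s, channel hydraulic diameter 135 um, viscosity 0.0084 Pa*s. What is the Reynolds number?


Step 1: Convert Dh to meters: Dh = 135e-6 m
Step 2: Re = rho * v * Dh / mu
Re = 1000 * 0.764 * 135e-6 / 0.0084
Re = 12.279


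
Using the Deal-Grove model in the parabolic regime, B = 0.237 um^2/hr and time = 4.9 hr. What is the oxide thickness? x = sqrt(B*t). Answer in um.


Step 1: Compute B*t = 0.237 * 4.9 = 1.1613
Step 2: x = sqrt(1.1613)
x = 1.078 um


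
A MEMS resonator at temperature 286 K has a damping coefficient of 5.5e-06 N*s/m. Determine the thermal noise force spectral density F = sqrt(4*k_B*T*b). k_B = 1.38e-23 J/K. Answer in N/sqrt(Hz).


Step 1: Compute 4 * k_B * T * b
= 4 * 1.38e-23 * 286 * 5.5e-06
= 8.6830e-26 N^2/Hz
Step 2: F_noise = sqrt(8.6830e-26)
F_noise = 2.95e-13 N/sqrt(Hz)


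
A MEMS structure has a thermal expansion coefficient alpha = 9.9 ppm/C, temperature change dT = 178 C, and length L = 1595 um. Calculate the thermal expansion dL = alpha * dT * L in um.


Step 1: Convert CTE: alpha = 9.9 ppm/C = 9.9e-6 /C
Step 2: dL = 9.9e-6 * 178 * 1595
dL = 2.8107 um


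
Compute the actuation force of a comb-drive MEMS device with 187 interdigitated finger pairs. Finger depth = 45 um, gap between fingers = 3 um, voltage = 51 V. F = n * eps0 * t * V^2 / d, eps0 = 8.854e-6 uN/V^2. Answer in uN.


Step 1: Parameters: n=187, eps0=8.854e-6 uN/V^2, t=45 um, V=51 V, d=3 um
Step 2: V^2 = 2601
Step 3: F = 187 * 8.854e-6 * 45 * 2601 / 3
F = 64.597 uN


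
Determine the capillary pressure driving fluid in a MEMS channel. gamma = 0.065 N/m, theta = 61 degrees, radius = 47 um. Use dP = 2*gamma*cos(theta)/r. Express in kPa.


Step 1: cos(61 deg) = 0.4848
Step 2: Convert r to m: r = 47e-6 m
Step 3: dP = 2 * 0.065 * 0.4848 / 47e-6 = 1340.9 Pa
Step 4: Convert Pa to kPa (divide by 1000).
dP = 1.34 kPa


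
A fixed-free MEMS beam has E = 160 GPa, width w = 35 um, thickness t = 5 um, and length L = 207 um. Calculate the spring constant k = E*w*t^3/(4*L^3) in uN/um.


Step 1: Convert E to consistent units (1 GPa = 1000 uN/um^2).
E = 160 GPa = 160000 uN/um^2
Step 2: Compute t^3 = 5^3 = 125
Step 3: Compute L^3 = 207^3 = 8869743
Step 4: k = 160000 * 35 * 125 / (4 * 8869743)
k = 19.73 uN/um


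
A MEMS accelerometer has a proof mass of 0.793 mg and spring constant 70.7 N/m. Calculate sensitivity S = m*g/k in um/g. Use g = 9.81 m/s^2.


Step 1: Convert mass: m = 0.793 mg = 7.93e-07 kg
Step 2: S = m * g / k = 7.93e-07 * 9.81 / 70.7
Step 3: S = 1.10e-07 m/g
Step 4: Convert to um/g: S = 0.11 um/g


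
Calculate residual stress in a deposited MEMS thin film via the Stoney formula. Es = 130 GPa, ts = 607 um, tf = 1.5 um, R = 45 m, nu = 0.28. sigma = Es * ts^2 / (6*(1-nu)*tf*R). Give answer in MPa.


Step 1: Compute numerator: Es * ts^2 = 130 * 607^2 = 47898370 (GPa*um^2)
Step 2: Compute denominator (R in um): 6*(1-nu)*tf*R = 6*0.72*1.5*45e6 = 291600000.0 (um^2)
Step 3: sigma (GPa) = 47898370 / 291600000.0 = 1.64261e-01 GPa
Step 4: Convert to MPa (x1000): sigma = 164.3 MPa


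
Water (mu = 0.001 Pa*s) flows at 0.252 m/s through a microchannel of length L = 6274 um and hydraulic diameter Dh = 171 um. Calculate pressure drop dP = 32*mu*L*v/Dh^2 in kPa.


Step 1: Convert to SI: L = 6274e-6 m, Dh = 171e-6 m
Step 2: dP = 32 * 0.001 * 6274e-6 * 0.252 / (171e-6)^2
Step 3: dP = 1730.23 Pa
Step 4: Convert to kPa: dP = 1.73 kPa


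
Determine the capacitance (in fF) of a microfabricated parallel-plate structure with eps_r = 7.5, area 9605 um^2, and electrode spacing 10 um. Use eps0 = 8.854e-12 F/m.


Step 1: Convert area to m^2: A = 9605e-12 m^2
Step 2: Convert gap to m: d = 10e-6 m
Step 3: C = eps0 * eps_r * A / d
C = 8.854e-12 * 7.5 * 9605e-12 / 10e-6
Step 4: Convert to fF (multiply by 1e15).
C = 63.78 fF


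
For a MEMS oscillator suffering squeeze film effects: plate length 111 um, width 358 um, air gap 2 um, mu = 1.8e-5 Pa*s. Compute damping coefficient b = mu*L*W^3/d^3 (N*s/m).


Step 1: Convert to SI.
L = 111e-6 m, W = 358e-6 m, d = 2e-6 m
Step 2: W^3 = (358e-6)^3 = 4.59e-11 m^3
Step 3: d^3 = (2e-6)^3 = 8.00e-18 m^3
Step 4: b = 1.8e-5 * 111e-6 * 4.59e-11 / 8.00e-18
b = 1.15e-02 N*s/m


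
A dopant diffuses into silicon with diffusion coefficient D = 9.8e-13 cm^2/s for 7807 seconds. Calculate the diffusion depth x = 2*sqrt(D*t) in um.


Step 1: Compute D*t = 9.8e-13 * 7807 = 7.65086e-09 cm^2
Step 2: sqrt(D*t) = 8.74692e-05 cm
Step 3: x = 2 * 8.74692e-05 cm = 1.749384e-04 cm
Step 4: Convert to um (1 cm = 1e4 um): x = 1.749 um


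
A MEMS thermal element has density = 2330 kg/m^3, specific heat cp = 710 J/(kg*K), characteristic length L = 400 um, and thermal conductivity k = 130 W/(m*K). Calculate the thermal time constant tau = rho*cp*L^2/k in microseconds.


Step 1: Convert L to m: L = 400e-6 m
Step 2: L^2 = (400e-6)^2 = 1.6e-07 m^2
Step 3: tau = 2330 * 710 * 1.6e-07 / 130 = 2.03606154e-03 s
Step 4: Convert to microseconds (multiply by 1e6).
tau = 2036.062 us


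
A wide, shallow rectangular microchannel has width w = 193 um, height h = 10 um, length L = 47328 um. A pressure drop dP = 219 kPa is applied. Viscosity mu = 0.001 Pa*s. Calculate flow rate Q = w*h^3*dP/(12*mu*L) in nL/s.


Step 1: Convert all dimensions to SI (meters).
w = 193e-6 m, h = 10e-6 m, L = 47328e-6 m, dP = 219e3 Pa
Step 2: Q = w * h^3 * dP / (12 * mu * L)
Q = 193e-6 * (10e-6)^3 * 219e3 / (12 * 0.001 * 47328e-6) = 7.442212e-11 m^3/s
Step 3: Convert Q from m^3/s to nL/s (1 m^3 = 1e12 nL, so multiply by 1e12).
Q = 74.422 nL/s


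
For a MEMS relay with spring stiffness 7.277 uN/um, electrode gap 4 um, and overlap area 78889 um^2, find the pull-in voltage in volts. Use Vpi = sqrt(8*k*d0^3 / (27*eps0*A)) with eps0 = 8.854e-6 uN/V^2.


Step 1: Compute numerator: 8 * k * d0^3 = 8 * 7.277 * 4^3 = 3725.824
Step 2: Compute denominator: 27 * eps0 * A = 27 * 8.854e-6 * 78889 = 18.859047
Step 3: Vpi = sqrt(3725.824 / 18.859047)
Vpi = 14.06 V


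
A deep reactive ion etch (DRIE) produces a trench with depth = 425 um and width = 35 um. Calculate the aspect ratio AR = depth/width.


Step 1: AR = depth / width
Step 2: AR = 425 / 35
AR = 12.1


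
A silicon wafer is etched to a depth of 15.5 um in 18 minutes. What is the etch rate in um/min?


Step 1: Etch rate = depth / time
Step 2: rate = 15.5 / 18
rate = 0.861 um/min


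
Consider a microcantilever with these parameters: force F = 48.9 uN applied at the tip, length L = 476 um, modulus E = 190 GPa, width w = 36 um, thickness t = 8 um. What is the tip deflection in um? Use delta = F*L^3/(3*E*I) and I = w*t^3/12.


Step 1: Calculate the second moment of area.
I = w * t^3 / 12 = 36 * 8^3 / 12 = 1536.0 um^4
Step 2: Convert E to consistent units (1 GPa = 1000 uN/um^2).
E = 190 GPa = 190000 uN/um^2
Step 3: Calculate tip deflection.
delta = F * L^3 / (3 * E * I)
delta = 48.9 * 476^3 / (3 * 190000 * 1536.0)
delta = 6.0237 um


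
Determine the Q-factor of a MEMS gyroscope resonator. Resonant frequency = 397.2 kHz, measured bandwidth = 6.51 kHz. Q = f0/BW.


Step 1: Q = f0 / bandwidth
Step 2: Q = 397.2 / 6.51
Q = 61.0


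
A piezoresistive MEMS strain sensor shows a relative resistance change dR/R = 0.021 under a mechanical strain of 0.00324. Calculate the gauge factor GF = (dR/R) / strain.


Step 1: Identify values.
dR/R = 0.021, strain = 0.00324
Step 2: GF = (dR/R) / strain = 0.021 / 0.00324
GF = 6.5


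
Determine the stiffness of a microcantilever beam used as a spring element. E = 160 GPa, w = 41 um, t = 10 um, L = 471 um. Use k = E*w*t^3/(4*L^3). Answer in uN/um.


Step 1: Convert E to consistent units (1 GPa = 1000 uN/um^2).
E = 160 GPa = 160000 uN/um^2
Step 2: Compute t^3 = 10^3 = 1000
Step 3: Compute L^3 = 471^3 = 104487111
Step 4: k = 160000 * 41 * 1000 / (4 * 104487111)
k = 15.6957 uN/um


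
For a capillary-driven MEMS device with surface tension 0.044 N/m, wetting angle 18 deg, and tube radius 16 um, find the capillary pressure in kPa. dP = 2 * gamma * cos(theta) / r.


Step 1: cos(18 deg) = 0.9511
Step 2: Convert r to m: r = 16e-6 m
Step 3: dP = 2 * 0.044 * 0.9511 / 16e-6 = 5231.0 Pa
Step 4: Convert Pa to kPa (divide by 1000).
dP = 5.23 kPa


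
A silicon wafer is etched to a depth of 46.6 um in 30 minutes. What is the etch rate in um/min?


Step 1: Etch rate = depth / time
Step 2: rate = 46.6 / 30
rate = 1.553 um/min


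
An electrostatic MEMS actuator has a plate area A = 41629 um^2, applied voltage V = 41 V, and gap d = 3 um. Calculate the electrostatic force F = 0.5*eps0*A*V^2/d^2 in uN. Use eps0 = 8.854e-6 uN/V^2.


Step 1: Identify parameters.
eps0 = 8.854e-6 uN/V^2, A = 41629 um^2, V = 41 V, d = 3 um
Step 2: Compute V^2 = 41^2 = 1681
Step 3: Compute d^2 = 3^2 = 9
Step 4: F = 0.5 * 8.854e-6 * 41629 * 1681 / 9
F = 34.422 uN


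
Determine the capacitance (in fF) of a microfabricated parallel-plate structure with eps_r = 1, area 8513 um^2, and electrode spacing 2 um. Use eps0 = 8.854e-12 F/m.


Step 1: Convert area to m^2: A = 8513e-12 m^2
Step 2: Convert gap to m: d = 2e-6 m
Step 3: C = eps0 * eps_r * A / d
C = 8.854e-12 * 1 * 8513e-12 / 2e-6
Step 4: Convert to fF (multiply by 1e15).
C = 37.69 fF


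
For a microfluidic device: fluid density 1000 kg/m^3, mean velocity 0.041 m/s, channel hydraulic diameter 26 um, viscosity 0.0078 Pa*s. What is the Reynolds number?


Step 1: Convert Dh to meters: Dh = 26e-6 m
Step 2: Re = rho * v * Dh / mu
Re = 1000 * 0.041 * 26e-6 / 0.0078
Re = 0.137


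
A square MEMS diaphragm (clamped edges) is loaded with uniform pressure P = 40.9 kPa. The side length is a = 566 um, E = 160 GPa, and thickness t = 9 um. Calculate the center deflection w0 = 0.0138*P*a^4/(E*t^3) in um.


Step 1: Convert pressure to compatible units (E is in GPa, so P in GPa).
P = 40.9 kPa = 40.9e-6 GPa
Step 2: Compute numerator: 0.0138 * P * a^4.
a^4 = 566^4 = 102627966736
numerator = 0.0138 * 40.9e-6 * 102627966736 = 5.79253e+04
Step 3: Compute denominator: E * t^3 = 160 * 9^3 = 116640
Step 4: w0 = numerator / denominator = 5.79253e+04 / 116640 = 0.4966 um


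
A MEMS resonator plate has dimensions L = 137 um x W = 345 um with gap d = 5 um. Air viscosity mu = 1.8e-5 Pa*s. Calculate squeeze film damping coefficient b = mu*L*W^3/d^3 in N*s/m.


Step 1: Convert to SI.
L = 137e-6 m, W = 345e-6 m, d = 5e-6 m
Step 2: W^3 = (345e-6)^3 = 4.11e-11 m^3
Step 3: d^3 = (5e-6)^3 = 1.25e-16 m^3
Step 4: b = 1.8e-5 * 137e-6 * 4.11e-11 / 1.25e-16
b = 8.10e-04 N*s/m


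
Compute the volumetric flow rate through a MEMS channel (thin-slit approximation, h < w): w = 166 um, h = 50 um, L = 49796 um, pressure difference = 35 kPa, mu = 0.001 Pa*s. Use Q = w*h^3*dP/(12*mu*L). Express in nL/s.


Step 1: Convert all dimensions to SI (meters).
w = 166e-6 m, h = 50e-6 m, L = 49796e-6 m, dP = 35e3 Pa
Step 2: Q = w * h^3 * dP / (12 * mu * L)
Q = 166e-6 * (50e-6)^3 * 35e3 / (12 * 0.001 * 49796e-6) = 1.2153754e-09 m^3/s
Step 3: Convert Q from m^3/s to nL/s (1 m^3 = 1e12 nL, so multiply by 1e12).
Q = 1215.375 nL/s


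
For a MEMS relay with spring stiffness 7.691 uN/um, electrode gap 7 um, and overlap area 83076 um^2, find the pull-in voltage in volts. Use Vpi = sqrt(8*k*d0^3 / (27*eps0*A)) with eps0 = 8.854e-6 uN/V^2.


Step 1: Compute numerator: 8 * k * d0^3 = 8 * 7.691 * 7^3 = 21104.104
Step 2: Compute denominator: 27 * eps0 * A = 27 * 8.854e-6 * 83076 = 19.859982
Step 3: Vpi = sqrt(21104.104 / 19.859982)
Vpi = 32.6 V


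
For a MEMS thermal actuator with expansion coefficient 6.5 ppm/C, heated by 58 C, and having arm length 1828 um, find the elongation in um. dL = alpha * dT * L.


Step 1: Convert CTE: alpha = 6.5 ppm/C = 6.5e-6 /C
Step 2: dL = 6.5e-6 * 58 * 1828
dL = 0.6892 um


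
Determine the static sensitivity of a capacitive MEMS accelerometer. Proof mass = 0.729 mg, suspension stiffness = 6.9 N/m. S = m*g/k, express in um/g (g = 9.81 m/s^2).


Step 1: Convert mass: m = 0.729 mg = 7.29e-07 kg
Step 2: S = m * g / k = 7.29e-07 * 9.81 / 6.9
Step 3: S = 1.04e-06 m/g
Step 4: Convert to um/g: S = 1.036 um/g


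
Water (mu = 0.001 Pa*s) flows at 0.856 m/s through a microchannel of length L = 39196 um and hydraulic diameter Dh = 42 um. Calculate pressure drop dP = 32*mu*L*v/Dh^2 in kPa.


Step 1: Convert to SI: L = 39196e-6 m, Dh = 42e-6 m
Step 2: dP = 32 * 0.001 * 39196e-6 * 0.856 / (42e-6)^2
Step 3: dP = 608649.00 Pa
Step 4: Convert to kPa: dP = 608.65 kPa


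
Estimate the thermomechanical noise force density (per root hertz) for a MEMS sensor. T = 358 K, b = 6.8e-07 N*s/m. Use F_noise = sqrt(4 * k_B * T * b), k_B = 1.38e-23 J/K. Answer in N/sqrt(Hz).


Step 1: Compute 4 * k_B * T * b
= 4 * 1.38e-23 * 358 * 6.8e-07
= 1.3438e-26 N^2/Hz
Step 2: F_noise = sqrt(1.3438e-26)
F_noise = 1.16e-13 N/sqrt(Hz)


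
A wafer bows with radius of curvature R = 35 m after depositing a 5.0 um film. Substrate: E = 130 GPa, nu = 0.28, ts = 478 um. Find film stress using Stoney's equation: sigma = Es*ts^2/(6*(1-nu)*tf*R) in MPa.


Step 1: Compute numerator: Es * ts^2 = 130 * 478^2 = 29702920 (GPa*um^2)
Step 2: Compute denominator (R in um): 6*(1-nu)*tf*R = 6*0.72*5.0*35e6 = 756000000.0 (um^2)
Step 3: sigma (GPa) = 29702920 / 756000000.0 = 3.929e-02 GPa
Step 4: Convert to MPa (x1000): sigma = 39.3 MPa


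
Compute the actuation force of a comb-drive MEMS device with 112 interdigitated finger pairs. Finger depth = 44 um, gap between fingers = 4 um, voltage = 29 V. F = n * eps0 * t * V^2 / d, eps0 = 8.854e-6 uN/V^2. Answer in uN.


Step 1: Parameters: n=112, eps0=8.854e-6 uN/V^2, t=44 um, V=29 V, d=4 um
Step 2: V^2 = 841
Step 3: F = 112 * 8.854e-6 * 44 * 841 / 4
F = 9.174 uN


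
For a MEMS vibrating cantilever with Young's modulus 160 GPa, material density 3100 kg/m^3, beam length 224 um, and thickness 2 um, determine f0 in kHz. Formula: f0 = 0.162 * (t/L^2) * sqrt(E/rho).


Step 1: Convert units to SI.
t_SI = 2e-6 m, L_SI = 224e-6 m
Step 2: Calculate sqrt(E/rho).
sqrt(160e9 / 3100) = 7184.21 m/s
Step 3: Compute f0.
f0 = 0.162 * 2e-6 / (224e-6)^2 * 7184.21 = 46390.4 Hz = 46.39 kHz


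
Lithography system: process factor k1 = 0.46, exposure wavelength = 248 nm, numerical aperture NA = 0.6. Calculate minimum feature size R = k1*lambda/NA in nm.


Step 1: Identify values: k1 = 0.46, lambda = 248 nm, NA = 0.6
Step 2: R = k1 * lambda / NA
R = 0.46 * 248 / 0.6
R = 190.1 nm


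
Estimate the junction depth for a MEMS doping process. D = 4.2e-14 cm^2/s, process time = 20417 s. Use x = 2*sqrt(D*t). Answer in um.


Step 1: Compute D*t = 4.2e-14 * 20417 = 8.57514e-10 cm^2
Step 2: sqrt(D*t) = 2.9283e-05 cm
Step 3: x = 2 * 2.9283e-05 cm = 5.8566e-05 cm
Step 4: Convert to um (1 cm = 1e4 um): x = 0.586 um


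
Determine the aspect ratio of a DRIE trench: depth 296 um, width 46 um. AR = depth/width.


Step 1: AR = depth / width
Step 2: AR = 296 / 46
AR = 6.4


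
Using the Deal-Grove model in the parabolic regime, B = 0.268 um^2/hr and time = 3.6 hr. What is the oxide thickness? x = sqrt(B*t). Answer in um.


Step 1: Compute B*t = 0.268 * 3.6 = 0.9648
Step 2: x = sqrt(0.9648)
x = 0.982 um


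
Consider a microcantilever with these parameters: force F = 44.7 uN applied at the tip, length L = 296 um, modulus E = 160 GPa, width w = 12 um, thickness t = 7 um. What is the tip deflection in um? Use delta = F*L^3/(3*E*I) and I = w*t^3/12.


Step 1: Calculate the second moment of area.
I = w * t^3 / 12 = 12 * 7^3 / 12 = 343.0 um^4
Step 2: Convert E to consistent units (1 GPa = 1000 uN/um^2).
E = 160 GPa = 160000 uN/um^2
Step 3: Calculate tip deflection.
delta = F * L^3 / (3 * E * I)
delta = 44.7 * 296^3 / (3 * 160000 * 343.0)
delta = 7.0412 um


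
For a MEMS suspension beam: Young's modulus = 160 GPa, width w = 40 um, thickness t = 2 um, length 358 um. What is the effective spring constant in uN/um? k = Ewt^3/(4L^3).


Step 1: Convert E to consistent units (1 GPa = 1000 uN/um^2).
E = 160 GPa = 160000 uN/um^2
Step 2: Compute t^3 = 2^3 = 8
Step 3: Compute L^3 = 358^3 = 45882712
Step 4: k = 160000 * 40 * 8 / (4 * 45882712)
k = 0.279 uN/um


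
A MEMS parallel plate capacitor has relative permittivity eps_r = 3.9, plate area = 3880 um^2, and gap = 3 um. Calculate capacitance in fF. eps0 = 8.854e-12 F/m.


Step 1: Convert area to m^2: A = 3880e-12 m^2
Step 2: Convert gap to m: d = 3e-6 m
Step 3: C = eps0 * eps_r * A / d
C = 8.854e-12 * 3.9 * 3880e-12 / 3e-6
Step 4: Convert to fF (multiply by 1e15).
C = 44.66 fF


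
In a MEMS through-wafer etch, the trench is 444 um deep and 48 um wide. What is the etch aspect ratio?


Step 1: AR = depth / width
Step 2: AR = 444 / 48
AR = 9.3


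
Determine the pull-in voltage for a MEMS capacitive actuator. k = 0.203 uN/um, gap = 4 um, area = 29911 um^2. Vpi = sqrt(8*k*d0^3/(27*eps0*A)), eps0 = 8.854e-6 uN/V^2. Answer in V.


Step 1: Compute numerator: 8 * k * d0^3 = 8 * 0.203 * 4^3 = 103.936
Step 2: Compute denominator: 27 * eps0 * A = 27 * 8.854e-6 * 29911 = 7.150464
Step 3: Vpi = sqrt(103.936 / 7.150464)
Vpi = 3.81 V


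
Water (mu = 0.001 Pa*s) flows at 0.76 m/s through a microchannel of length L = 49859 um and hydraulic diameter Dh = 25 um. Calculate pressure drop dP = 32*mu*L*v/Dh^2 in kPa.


Step 1: Convert to SI: L = 49859e-6 m, Dh = 25e-6 m
Step 2: dP = 32 * 0.001 * 49859e-6 * 0.76 / (25e-6)^2
Step 3: dP = 1940113.41 Pa
Step 4: Convert to kPa: dP = 1940.11 kPa
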